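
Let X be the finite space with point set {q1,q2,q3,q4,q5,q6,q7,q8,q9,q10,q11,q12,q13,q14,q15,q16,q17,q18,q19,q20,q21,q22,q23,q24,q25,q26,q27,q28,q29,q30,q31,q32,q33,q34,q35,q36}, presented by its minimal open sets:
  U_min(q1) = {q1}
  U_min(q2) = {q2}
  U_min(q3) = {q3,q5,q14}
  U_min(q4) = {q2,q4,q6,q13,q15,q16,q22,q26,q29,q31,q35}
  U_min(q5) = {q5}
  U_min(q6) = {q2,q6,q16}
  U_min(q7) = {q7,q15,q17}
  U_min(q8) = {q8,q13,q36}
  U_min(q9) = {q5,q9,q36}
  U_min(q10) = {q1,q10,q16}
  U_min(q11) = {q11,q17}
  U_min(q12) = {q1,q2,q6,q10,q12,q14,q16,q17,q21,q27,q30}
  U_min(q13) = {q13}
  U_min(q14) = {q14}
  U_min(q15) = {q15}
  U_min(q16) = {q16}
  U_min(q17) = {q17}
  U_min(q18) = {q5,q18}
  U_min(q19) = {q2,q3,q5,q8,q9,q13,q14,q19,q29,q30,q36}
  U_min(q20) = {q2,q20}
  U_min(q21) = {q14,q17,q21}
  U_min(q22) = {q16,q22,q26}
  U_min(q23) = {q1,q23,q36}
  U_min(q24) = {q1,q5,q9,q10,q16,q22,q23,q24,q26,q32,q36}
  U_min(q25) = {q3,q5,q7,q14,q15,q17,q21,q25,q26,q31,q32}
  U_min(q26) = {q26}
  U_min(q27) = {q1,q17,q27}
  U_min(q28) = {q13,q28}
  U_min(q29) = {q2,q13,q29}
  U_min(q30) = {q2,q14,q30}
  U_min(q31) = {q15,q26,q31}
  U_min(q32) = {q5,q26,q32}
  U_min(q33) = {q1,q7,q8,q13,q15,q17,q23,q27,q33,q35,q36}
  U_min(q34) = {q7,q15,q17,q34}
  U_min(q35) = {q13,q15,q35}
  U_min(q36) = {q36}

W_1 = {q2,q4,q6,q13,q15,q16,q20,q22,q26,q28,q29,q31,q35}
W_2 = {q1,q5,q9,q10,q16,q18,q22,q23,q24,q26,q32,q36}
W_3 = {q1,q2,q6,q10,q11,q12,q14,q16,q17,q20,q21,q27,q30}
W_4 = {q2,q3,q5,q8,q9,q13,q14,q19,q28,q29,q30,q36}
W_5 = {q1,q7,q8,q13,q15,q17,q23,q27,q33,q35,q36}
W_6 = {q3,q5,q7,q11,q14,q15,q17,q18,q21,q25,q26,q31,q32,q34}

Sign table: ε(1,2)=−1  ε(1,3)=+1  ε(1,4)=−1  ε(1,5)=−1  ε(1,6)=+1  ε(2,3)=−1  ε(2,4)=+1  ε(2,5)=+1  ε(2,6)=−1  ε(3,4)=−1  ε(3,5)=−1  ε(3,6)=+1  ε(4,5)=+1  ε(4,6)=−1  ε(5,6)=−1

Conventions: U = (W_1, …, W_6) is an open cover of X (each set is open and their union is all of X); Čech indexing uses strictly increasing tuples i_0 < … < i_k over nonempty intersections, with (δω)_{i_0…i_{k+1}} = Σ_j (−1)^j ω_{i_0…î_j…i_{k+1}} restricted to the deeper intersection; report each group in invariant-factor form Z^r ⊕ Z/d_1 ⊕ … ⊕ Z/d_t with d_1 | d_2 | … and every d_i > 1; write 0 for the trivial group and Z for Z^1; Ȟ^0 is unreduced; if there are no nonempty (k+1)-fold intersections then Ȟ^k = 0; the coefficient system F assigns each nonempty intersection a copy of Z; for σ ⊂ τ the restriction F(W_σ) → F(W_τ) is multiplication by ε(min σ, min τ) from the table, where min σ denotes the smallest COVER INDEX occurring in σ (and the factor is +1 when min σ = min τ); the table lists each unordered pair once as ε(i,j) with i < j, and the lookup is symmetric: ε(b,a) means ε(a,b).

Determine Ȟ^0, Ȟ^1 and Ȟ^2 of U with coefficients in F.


Ȟ^0(U;F) ≅ Z,  Ȟ^1(U;F) ≅ 0,  Ȟ^2(U;F) ≅ Z/2

nonempty overlaps:
  W12={q16,q22,q26} W13={q2,q6,q16,q20} W14={q2,q13,q28,q29} W15={q13,q15,q35} W16={q15,q26,q31} W23={q1,q10,q16} W24={q5,q9,q36} W25={q1,q23,q36} W26={q5,q18,q26,q32} W34={q2,q14,q30} W35={q1,q17,q27} W36={q11,q14,q17,q21} W45={q8,q13,q36} W46={q3,q5,q14} W56={q7,q15,q17}
  W123={q16} W126={q26} W134={q2} W145={q13} W156={q15} W235={q1} W245={q36} W246={q5} W346={q14} W356={q17}
C dims 6,15,10; δ0: rk 5, SNF 1^5; δ1: rk 10, SNF 1^9·2
degree 0: 6−5−0 = 1 → Ȟ^0 ≅ Z
degree 1: 15−10−5 = 0 → Ȟ^1 ≅ 0
degree 2: 10−0−10 = 0 plus torsion [2] → Ȟ^2 ≅ Z/2


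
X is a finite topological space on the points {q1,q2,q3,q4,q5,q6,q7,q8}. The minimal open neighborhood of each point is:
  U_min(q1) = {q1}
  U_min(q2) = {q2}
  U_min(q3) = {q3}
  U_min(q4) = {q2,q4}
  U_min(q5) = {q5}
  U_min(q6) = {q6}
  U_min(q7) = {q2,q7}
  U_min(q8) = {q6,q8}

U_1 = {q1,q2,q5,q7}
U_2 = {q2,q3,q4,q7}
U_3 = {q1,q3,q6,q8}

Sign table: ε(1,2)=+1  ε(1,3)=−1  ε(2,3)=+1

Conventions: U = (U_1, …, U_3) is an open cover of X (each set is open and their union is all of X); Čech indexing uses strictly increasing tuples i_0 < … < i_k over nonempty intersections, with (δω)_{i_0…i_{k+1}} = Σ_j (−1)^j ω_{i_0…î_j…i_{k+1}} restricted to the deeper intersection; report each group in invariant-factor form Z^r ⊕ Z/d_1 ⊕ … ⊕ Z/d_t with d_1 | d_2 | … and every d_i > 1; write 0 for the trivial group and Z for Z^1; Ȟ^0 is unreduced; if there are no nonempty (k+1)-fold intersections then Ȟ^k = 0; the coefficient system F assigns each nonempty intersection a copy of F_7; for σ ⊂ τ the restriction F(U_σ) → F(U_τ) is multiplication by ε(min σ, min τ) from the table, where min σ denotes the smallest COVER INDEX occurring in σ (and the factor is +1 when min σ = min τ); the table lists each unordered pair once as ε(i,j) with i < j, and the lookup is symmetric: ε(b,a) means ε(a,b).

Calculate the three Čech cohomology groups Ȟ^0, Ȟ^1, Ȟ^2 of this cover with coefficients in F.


cover nerve:
  U12={q2,q7} U13={q1} U23={q3}
C dims 3,3; δ0: rk_F7 3
Ȟ^0: (3−3)−0=0 ⇒ 0
Ȟ^1: (3−0)−3=0 ⇒ 0
Ȟ^2: (0−0)−0=0 ⇒ 0

Ȟ^0 ≅ 0,  Ȟ^1 ≅ 0,  Ȟ^2 ≅ 0


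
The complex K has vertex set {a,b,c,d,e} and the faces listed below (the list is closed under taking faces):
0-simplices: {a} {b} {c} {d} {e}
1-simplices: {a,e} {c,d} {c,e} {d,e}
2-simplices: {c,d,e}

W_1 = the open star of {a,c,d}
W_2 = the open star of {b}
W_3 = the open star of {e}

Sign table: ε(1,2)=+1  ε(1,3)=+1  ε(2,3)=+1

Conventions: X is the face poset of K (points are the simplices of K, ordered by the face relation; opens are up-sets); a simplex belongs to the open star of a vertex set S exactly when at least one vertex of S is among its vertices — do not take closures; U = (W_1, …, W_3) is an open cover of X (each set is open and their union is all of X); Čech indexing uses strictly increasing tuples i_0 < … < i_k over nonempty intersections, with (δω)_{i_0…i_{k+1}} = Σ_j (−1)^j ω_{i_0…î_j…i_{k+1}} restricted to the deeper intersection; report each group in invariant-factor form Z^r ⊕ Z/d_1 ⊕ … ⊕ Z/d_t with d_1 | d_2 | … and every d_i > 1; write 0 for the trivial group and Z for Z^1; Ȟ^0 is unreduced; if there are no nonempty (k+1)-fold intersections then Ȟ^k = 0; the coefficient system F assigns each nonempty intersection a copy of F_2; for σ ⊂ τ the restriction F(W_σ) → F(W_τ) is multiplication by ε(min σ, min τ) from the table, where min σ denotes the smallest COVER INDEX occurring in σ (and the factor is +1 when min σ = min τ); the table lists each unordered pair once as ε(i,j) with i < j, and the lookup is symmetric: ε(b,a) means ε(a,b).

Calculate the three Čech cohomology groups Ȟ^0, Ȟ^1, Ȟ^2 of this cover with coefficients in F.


Ȟ^0(U;F) ≅ Z/2 ⊕ Z/2, Ȟ^1(U;F) ≅ 0, Ȟ^2(U;F) ≅ 0

nonempty intersections:
  W1={{a},{c},{d},{a,e},{c,d},{c,e},{d,e},{c,d,e}} W2={{b}} W3={{e},{a,e},{c,e},{d,e},{c,d,e}}
  W13={{a,e},{c,e},{d,e},{c,d,e}}
C dims 3,1; δ0: rk_F2 1
Ȟ^0: (3−1)−0=2 ⇒ Z/2 ⊕ Z/2
Ȟ^1: (1−0)−1=0 ⇒ 0
Ȟ^2: (0−0)−0=0 ⇒ 0


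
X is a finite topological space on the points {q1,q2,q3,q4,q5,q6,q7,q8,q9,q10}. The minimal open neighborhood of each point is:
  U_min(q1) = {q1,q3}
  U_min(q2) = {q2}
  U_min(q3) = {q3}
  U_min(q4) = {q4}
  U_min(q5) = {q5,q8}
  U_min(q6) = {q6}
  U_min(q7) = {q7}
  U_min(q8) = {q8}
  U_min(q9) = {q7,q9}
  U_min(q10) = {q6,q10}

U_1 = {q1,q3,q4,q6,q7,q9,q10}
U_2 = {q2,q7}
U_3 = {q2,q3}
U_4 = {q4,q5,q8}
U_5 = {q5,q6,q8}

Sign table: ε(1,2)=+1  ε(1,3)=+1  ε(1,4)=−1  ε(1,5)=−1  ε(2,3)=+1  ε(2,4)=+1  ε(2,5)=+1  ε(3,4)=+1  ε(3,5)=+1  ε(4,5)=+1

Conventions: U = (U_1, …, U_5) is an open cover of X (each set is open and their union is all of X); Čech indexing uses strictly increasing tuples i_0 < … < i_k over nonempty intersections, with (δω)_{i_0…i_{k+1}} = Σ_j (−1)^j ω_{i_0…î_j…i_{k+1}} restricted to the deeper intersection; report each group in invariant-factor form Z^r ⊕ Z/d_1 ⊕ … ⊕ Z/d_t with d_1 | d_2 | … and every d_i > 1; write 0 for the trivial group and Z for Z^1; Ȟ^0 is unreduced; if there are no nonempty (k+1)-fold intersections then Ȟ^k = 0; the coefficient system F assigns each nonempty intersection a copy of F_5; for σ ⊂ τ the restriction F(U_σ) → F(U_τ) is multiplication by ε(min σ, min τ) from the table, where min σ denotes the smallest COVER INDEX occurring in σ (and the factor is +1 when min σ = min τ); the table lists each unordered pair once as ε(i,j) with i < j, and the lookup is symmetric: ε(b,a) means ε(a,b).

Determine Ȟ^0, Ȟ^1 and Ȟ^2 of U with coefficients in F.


Ȟ^0 ≅ Z/5,  Ȟ^1 ≅ Z/5 ⊕ Z/5,  Ȟ^2 ≅ 0

nonempty overlaps:
  U12={q7} U13={q3} U14={q4} U15={q6} U23={q2} U45={q5,q8}
C dims 5,6; δ0: rk_F5 4
degree 0: 5−4−0 = 1 → Ȟ^0 ≅ Z/5
degree 1: 6−0−4 = 2 → Ȟ^1 ≅ Z/5 ⊕ Z/5
degree 2: 0−0−0 = 0 → Ȟ^2 ≅ 0


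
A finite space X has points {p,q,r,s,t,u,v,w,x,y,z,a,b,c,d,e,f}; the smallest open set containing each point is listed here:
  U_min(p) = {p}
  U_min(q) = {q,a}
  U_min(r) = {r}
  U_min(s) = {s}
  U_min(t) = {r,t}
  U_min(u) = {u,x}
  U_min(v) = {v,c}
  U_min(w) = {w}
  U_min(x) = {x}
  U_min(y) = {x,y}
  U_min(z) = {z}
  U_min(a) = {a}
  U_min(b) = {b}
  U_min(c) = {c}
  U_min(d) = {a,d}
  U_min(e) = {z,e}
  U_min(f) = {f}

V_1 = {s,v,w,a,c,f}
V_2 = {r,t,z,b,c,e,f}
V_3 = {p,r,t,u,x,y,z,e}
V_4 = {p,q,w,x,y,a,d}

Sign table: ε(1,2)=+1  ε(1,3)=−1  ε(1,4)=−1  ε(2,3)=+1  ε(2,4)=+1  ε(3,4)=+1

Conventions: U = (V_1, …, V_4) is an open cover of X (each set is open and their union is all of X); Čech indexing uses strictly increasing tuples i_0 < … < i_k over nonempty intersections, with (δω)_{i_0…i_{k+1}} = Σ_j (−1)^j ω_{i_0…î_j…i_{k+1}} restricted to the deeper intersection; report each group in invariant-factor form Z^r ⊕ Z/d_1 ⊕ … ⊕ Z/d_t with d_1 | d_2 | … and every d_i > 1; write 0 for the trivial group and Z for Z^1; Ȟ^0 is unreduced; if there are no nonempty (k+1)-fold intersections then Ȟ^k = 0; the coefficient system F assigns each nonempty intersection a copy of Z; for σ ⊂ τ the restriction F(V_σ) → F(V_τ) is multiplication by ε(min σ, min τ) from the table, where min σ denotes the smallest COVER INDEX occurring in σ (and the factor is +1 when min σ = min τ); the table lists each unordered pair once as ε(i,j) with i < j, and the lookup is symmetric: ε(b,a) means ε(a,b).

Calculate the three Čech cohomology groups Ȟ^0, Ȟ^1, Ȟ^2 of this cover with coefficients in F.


nonempty overlaps:
  V12={c,f} V14={w,a} V23={r,t,z,e} V34={p,x,y}
C dims 4,4; δ0: rk 4, SNF 1^3·2
degree 0: 4−4−0 = 0 → Ȟ^0 ≅ 0
degree 1: 4−0−4 = 0 plus torsion [2] → Ȟ^1 ≅ Z/2
degree 2: 0−0−0 = 0 → Ȟ^2 ≅ 0

Ȟ^0 = 0,  Ȟ^1 = Z/2,  Ȟ^2 = 0


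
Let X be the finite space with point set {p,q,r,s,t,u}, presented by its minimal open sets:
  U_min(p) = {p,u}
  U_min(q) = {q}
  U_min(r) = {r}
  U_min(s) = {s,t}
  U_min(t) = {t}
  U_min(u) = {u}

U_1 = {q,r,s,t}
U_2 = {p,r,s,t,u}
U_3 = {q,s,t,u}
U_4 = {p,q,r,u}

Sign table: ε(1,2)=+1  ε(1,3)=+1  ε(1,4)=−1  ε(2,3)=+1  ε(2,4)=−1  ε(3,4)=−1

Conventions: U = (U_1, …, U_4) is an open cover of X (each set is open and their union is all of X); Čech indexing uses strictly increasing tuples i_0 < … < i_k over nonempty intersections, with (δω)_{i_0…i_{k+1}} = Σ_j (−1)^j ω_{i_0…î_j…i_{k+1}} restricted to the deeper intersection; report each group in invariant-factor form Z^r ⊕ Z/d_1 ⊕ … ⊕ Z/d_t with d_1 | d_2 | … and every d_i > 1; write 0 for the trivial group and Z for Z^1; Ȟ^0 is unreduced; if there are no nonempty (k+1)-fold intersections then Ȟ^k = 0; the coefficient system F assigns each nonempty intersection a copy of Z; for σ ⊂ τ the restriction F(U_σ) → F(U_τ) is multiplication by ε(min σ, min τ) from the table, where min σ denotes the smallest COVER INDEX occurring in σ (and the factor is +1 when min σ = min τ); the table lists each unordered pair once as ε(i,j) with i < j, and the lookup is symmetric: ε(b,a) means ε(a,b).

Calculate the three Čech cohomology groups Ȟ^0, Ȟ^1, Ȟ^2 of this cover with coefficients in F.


nerve simplices:
  U12={r,s,t} U13={q,s,t} U14={q,r} U23={s,t,u} U24={p,r,u} U34={q,u}
  U123={s,t} U124={r} U134={q} U234={u}
C dims 4,6,4; δ0: rk 3, SNF 1^3; δ1: rk 3, SNF 1^3
degree 0: 4−3−0 = 1 → Ȟ^0 ≅ Z
degree 1: 6−3−3 = 0 → Ȟ^1 ≅ 0
degree 2: 4−0−3 = 1 → Ȟ^2 ≅ Z

Ȟ^0 = Z, Ȟ^1 = 0, Ȟ^2 = Z


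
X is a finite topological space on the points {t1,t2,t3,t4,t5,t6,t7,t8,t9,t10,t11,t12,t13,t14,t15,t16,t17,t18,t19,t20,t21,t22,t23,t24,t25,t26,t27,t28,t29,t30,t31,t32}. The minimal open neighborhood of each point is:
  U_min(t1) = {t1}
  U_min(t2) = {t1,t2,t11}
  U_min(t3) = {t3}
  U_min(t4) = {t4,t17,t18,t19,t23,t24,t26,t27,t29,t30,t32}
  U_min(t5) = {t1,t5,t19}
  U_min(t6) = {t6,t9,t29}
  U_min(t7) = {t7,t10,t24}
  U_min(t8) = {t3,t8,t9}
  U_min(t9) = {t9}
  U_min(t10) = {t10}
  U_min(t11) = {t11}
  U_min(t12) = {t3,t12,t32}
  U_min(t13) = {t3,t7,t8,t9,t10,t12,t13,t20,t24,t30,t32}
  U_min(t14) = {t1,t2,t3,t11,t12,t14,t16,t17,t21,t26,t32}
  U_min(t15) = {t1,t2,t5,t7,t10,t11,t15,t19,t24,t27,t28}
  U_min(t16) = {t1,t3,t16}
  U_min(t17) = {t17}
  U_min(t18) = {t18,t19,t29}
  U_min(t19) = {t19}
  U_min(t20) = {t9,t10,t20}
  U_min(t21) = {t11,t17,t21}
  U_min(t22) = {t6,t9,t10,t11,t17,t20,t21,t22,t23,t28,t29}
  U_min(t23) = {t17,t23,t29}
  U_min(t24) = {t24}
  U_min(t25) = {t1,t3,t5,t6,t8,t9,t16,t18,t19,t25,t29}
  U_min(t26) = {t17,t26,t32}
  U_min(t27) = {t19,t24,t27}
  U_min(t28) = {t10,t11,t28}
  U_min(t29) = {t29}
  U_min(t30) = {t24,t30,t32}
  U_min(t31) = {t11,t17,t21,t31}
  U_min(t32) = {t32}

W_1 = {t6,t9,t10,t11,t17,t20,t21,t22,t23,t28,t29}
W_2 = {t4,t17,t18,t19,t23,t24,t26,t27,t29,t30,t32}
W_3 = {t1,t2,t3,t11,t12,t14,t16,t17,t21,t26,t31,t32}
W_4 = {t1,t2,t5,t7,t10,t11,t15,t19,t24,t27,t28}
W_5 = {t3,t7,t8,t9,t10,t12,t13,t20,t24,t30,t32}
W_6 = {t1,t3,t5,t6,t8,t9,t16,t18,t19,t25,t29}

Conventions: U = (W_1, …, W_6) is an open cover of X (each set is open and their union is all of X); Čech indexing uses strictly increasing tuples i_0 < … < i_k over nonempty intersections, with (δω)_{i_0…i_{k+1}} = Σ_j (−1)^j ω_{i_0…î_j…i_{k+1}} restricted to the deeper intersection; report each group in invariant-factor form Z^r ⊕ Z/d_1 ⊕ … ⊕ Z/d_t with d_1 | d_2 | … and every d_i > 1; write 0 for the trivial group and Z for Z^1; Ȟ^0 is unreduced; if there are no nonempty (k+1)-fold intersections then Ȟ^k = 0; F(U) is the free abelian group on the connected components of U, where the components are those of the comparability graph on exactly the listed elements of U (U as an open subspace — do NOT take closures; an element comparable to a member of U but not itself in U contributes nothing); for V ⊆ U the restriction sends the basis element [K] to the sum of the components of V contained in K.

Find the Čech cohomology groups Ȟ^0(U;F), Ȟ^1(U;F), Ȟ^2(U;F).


nerve simplices:
  W12={t17,t23,t29} W13={t11,t17,t21} W14={t10,t11,t28} W15={t9,t10,t20} W16={t6,t9,t29} W23={t17,t26,t32} W24={t19,t24,t27} W25={t24,t30,t32} W26={t18,t19,t29} W34={t1,t2,t11} W35={t3,t12,t32} W36={t1,t3,t16} W45={t7,t10,t24} W46={t1,t5,t19} W56={t3,t8,t9}
  W123={t17} W126={t29} W134={t11} W145={t10} W156={t9} W235={t32} W245={t24} W246={t19} W346={t1} W356={t3}
components per intersection:
  W1: {t6,t9,t10,t11,t17,t20,t21,t22,t23,t28,t29}
  W2: {t4,t17,t18,t19,t23,t24,t26,t27,t29,t30,t32}
  W3: {t1,t2,t3,t11,t12,t14,t16,t17,t21,t26,t31,t32}
  W4: {t1,t2,t5,t7,t10,t11,t15,t19,t24,t27,t28}
  W5: {t3,t7,t8,t9,t10,t12,t13,t20,t24,t30,t32}
  W6: {t1,t3,t5,t6,t8,t9,t16,t18,t19,t25,t29}
  W12: {t17,t23,t29}
  W13: {t11,t17,t21}
  W14: {t10,t11,t28}
  W15: {t9,t10,t20}
  W16: {t6,t9,t29}
  W23: {t17,t26,t32}
  W24: {t19,t24,t27}
  W25: {t24,t30,t32}
  W26: {t18,t19,t29}
  W34: {t1,t2,t11}
  W35: {t3,t12,t32}
  W36: {t1,t3,t16}
  W45: {t7,t10,t24}
  W46: {t1,t5,t19}
  W56: {t3,t8,t9}
  W123: {t17}
  W126: {t29}
  W134: {t11}
  W145: {t10}
  W156: {t9}
  W235: {t32}
  W245: {t24}
  W246: {t19}
  W346: {t1}
  W356: {t3}
C dims 6,15,10; δ0: rk 5, SNF 1^5; δ1: rk 10, SNF 1^9·2
degree 0: 6−5−0 = 1 → Ȟ^0 ≅ Z
degree 1: 15−10−5 = 0 → Ȟ^1 ≅ 0
degree 2: 10−0−10 = 0 plus torsion [2] → Ȟ^2 ≅ Z/2

Ȟ^0 = Z, Ȟ^1 = 0, Ȟ^2 = Z/2


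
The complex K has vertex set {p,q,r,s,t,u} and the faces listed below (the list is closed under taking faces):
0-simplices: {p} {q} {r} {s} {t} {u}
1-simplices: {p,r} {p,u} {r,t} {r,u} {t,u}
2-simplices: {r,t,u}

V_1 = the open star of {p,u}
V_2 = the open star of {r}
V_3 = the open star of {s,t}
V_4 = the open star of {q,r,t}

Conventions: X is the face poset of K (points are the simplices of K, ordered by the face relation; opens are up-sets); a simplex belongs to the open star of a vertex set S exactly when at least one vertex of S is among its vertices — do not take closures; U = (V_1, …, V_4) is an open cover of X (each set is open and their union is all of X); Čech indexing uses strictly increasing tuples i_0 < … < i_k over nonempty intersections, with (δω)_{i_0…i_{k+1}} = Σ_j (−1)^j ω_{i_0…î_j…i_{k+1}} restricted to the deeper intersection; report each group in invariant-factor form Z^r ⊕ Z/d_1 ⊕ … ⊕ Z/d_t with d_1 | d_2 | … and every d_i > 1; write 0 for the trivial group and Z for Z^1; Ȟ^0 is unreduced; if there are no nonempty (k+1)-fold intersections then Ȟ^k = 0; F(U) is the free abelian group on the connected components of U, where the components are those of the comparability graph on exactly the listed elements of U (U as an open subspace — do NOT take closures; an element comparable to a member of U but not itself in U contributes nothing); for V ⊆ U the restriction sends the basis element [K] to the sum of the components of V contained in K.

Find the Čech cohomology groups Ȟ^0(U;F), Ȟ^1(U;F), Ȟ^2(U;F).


nonempty overlaps:
  V1={{p},{u},{p,r},{p,u},{r,u},{t,u},{r,t,u}} V2={{r},{p,r},{r,t},{r,u},{r,t,u}} V3={{s},{t},{r,t},{t,u},{r,t,u}} V4={{q},{r},{t},{p,r},{r,t},{r,u},{t,u},{r,t,u}}
  V12={{p,r},{r,u},{r,t,u}} V13={{t,u},{r,t,u}} V14={{p,r},{r,u},{t,u},{r,t,u}} V23={{r,t},{r,t,u}} V24={{r},{p,r},{r,t},{r,u},{r,t,u}} V34={{t},{r,t},{t,u},{r,t,u}}
  V123={{r,t,u}} V124={{p,r},{r,u},{r,t,u}} V134={{t,u},{r,t,u}} V234={{r,t},{r,t,u}}
  V1234={{r,t,u}}
components per intersection:
  V1: {{p},{u},{p,r},{p,u},{r,u},{t,u},{r,t,u}}
  V2: {{r},{p,r},{r,t},{r,u},{r,t,u}}
  V3: {{s}} {{t},{r,t},{t,u},{r,t,u}}
  V4: {{q}} {{r},{t},{p,r},{r,t},{r,u},{t,u},{r,t,u}}
  V12: {{p,r}} {{r,u},{r,t,u}}
  V13: {{t,u},{r,t,u}}
  V14: {{p,r}} {{r,u},{t,u},{r,t,u}}
  V23: {{r,t},{r,t,u}}
  V24: {{r},{p,r},{r,t},{r,u},{r,t,u}}
  V34: {{t},{r,t},{t,u},{r,t,u}}
  V123: {{r,t,u}}
  V124: {{p,r}} {{r,u},{r,t,u}}
  V134: {{t,u},{r,t,u}}
  V234: {{r,t},{r,t,u}}
  V1234: {{r,t,u}}
C dims 6,8,5,1; δ0: rk 3, SNF 1^3; δ1: rk 4, SNF 1^4; δ2: rk 1, SNF 1^1
degree 0: 6−3−0 = 3 → Ȟ^0 ≅ Z^3
degree 1: 8−4−3 = 1 → Ȟ^1 ≅ Z
degree 2: 5−1−4 = 0 → Ȟ^2 ≅ 0

Ȟ^0 ≅ Z^3, Ȟ^1 ≅ Z, Ȟ^2 ≅ 0


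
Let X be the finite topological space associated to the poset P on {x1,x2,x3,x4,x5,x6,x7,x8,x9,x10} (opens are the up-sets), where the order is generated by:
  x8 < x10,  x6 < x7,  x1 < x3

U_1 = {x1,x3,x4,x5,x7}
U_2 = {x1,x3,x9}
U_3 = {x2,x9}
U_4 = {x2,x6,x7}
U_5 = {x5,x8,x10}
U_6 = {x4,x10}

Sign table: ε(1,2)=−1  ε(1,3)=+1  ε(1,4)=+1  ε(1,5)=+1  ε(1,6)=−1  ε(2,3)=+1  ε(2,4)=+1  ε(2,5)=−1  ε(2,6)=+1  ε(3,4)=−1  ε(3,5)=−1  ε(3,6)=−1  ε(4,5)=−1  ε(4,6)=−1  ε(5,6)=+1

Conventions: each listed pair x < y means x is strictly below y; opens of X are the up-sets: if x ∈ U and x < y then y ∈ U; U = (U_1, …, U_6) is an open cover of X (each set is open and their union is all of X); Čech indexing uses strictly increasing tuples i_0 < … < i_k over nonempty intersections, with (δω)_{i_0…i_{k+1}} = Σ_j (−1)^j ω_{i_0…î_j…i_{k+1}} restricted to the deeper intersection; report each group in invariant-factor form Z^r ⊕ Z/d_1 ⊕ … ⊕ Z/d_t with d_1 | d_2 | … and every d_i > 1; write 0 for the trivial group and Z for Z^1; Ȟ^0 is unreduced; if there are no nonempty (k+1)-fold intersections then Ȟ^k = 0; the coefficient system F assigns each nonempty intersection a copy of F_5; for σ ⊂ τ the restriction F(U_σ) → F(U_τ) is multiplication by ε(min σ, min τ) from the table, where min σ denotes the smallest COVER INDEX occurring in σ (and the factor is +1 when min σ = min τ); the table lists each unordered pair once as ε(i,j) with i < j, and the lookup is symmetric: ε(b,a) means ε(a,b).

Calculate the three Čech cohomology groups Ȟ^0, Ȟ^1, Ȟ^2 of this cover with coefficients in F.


nerve simplices:
  U12={x1,x3} U14={x7} U15={x5} U16={x4} U23={x9} U34={x2} U56={x10}
C dims 6,7; δ0: rk_F5 6
degree 0: 6−6−0 = 0 → Ȟ^0 ≅ 0
degree 1: 7−0−6 = 1 → Ȟ^1 ≅ Z/5
degree 2: 0−0−0 = 0 → Ȟ^2 ≅ 0

Ȟ^0(U;F) ≅ 0,  Ȟ^1(U;F) ≅ Z/5,  Ȟ^2(U;F) ≅ 0


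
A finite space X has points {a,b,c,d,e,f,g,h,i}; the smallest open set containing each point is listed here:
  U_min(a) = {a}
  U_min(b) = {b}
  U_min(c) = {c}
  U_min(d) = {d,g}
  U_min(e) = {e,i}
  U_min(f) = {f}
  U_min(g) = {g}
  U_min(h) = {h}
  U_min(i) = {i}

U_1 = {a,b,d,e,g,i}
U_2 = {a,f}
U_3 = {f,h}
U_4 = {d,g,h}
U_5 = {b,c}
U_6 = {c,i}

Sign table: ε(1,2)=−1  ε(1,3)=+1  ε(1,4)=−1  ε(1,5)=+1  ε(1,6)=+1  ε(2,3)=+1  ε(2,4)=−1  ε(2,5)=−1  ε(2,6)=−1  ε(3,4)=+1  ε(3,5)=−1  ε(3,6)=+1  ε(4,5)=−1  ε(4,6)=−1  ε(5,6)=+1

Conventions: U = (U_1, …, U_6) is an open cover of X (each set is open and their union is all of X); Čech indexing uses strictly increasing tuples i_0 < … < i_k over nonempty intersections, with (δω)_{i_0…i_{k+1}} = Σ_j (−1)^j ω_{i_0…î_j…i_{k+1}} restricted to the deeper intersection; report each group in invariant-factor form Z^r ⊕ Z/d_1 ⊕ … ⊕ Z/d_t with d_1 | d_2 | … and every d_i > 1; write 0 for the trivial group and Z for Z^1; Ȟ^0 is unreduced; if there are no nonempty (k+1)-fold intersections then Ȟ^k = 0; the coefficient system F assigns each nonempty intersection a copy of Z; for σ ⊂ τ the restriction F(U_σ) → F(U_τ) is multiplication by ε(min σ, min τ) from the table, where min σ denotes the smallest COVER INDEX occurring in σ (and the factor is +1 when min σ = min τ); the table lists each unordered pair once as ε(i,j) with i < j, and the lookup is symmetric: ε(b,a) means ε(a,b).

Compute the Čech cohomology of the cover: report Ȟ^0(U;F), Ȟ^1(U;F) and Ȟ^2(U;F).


nerve simplices:
  U12={a} U14={d,g} U15={b} U16={i} U23={f} U34={h} U56={c}
C dims 6,7; δ0: rk 5, SNF 1^5
degree 0: 6−5−0 = 1 → Ȟ^0 ≅ Z
degree 1: 7−0−5 = 2 → Ȟ^1 ≅ Z^2
degree 2: 0−0−0 = 0 → Ȟ^2 ≅ 0

Ȟ^0 = Z, Ȟ^1 = Z^2 and Ȟ^2 = 0


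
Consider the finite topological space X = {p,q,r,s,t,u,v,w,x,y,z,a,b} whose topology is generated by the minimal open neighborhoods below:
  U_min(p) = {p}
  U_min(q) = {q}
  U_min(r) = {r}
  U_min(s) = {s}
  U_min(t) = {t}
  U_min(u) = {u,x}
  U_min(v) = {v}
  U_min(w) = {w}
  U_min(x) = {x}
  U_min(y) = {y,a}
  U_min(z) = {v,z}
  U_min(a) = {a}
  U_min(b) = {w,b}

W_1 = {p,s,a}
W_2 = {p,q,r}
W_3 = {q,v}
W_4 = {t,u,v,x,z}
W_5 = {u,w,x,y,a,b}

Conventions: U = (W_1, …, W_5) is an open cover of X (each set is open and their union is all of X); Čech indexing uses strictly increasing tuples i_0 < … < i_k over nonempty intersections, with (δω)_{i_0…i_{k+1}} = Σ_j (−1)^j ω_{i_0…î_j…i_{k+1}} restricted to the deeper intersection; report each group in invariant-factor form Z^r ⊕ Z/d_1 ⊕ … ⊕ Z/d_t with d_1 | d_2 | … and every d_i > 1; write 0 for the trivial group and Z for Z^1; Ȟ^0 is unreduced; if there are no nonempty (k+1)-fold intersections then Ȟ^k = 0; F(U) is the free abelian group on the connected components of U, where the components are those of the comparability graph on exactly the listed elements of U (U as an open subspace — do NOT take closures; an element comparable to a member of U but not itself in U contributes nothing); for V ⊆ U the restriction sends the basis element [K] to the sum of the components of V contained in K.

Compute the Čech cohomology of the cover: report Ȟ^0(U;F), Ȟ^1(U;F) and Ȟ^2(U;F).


Ȟ^0(U;F) ≅ Z^9, Ȟ^1(U;F) ≅ 0 and Ȟ^2(U;F) ≅ 0

nonempty intersections:
  W12={p} W15={a} W23={q} W34={v} W45={u,x}
components per intersection:
  W1: {p} {s} {a}
  W2: {p} {q} {r}
  W3: {q} {v}
  W4: {t} {u,x} {v,z}
  W5: {u,x} {w,b} {y,a}
  W12: {p}
  W15: {a}
  W23: {q}
  W34: {v}
  W45: {u,x}
C dims 14,5; δ0: rk 5, SNF 1^5
Ȟ^0: (14−5)−0=9 ⇒ Z^9
Ȟ^1: (5−0)−5=0 ⇒ 0
Ȟ^2: (0−0)−0=0 ⇒ 0


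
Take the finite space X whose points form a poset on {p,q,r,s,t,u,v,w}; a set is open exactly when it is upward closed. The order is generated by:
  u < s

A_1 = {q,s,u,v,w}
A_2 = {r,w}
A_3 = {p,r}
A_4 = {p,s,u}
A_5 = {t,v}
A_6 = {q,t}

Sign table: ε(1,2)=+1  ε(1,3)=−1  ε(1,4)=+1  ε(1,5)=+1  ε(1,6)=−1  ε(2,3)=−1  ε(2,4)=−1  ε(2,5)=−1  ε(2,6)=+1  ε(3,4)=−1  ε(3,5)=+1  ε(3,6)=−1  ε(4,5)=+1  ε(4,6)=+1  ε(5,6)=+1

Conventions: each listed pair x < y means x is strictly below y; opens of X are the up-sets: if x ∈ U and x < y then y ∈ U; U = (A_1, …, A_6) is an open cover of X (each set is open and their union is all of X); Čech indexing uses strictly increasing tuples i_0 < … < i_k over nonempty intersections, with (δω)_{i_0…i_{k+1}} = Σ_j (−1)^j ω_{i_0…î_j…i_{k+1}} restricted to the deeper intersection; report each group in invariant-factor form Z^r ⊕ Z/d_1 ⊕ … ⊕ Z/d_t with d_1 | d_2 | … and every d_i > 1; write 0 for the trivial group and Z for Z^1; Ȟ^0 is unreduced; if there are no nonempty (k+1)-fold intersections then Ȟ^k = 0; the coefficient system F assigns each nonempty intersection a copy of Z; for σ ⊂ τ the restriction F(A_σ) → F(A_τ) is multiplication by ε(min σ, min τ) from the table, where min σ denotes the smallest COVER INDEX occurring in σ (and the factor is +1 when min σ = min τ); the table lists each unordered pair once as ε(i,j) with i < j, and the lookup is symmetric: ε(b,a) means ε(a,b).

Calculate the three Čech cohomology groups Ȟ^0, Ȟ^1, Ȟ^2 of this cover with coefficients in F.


Ȟ^0 ≅ 0, Ȟ^1 ≅ Z ⊕ Z/2, Ȟ^2 ≅ 0

intersection data:
  A12={w} A14={s,u} A15={v} A16={q} A23={r} A34={p} A56={t}
C dims 6,7; δ0: rk 6, SNF 1^5·2
Ȟ^0 = (6 − 6) − 0 = 0, so Ȟ^0 ≅ 0
Ȟ^1 = (7 − 0) − 6 = 1 plus torsion [2], so Ȟ^1 ≅ Z ⊕ Z/2
Ȟ^2 = (0 − 0) − 0 = 0, so Ȟ^2 ≅ 0


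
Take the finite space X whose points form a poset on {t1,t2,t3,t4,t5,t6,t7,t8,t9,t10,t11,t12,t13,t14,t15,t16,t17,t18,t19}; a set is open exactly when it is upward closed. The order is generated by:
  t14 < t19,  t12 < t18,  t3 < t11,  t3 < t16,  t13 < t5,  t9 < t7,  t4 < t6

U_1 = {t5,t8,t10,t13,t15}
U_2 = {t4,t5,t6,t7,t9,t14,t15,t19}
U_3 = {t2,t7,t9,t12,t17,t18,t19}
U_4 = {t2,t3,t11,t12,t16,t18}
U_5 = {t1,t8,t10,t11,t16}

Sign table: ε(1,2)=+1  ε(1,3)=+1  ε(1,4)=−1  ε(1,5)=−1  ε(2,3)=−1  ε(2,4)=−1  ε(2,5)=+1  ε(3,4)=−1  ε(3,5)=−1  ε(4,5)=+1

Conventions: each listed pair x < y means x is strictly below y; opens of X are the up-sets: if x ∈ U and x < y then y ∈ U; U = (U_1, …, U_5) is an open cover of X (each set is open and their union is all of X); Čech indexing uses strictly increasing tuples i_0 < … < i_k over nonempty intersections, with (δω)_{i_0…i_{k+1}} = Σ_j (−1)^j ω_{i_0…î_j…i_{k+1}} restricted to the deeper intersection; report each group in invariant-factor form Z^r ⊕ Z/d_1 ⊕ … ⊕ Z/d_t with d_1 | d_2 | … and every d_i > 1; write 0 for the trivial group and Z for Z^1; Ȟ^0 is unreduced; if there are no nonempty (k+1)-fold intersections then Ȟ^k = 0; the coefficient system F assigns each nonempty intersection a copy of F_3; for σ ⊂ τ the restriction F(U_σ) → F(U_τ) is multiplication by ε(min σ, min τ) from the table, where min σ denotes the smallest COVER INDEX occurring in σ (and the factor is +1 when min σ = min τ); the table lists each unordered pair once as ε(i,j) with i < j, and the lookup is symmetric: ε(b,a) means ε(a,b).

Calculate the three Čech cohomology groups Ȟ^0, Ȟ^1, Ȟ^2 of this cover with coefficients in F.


cover nerve:
  U12={t5,t15} U15={t8,t10} U23={t7,t9,t19} U34={t2,t12,t18} U45={t11,t16}
C dims 5,5; δ0: rk_F3 5
Ȟ^0: (5−5)−0=0 ⇒ 0
Ȟ^1: (5−0)−5=0 ⇒ 0
Ȟ^2: (0−0)−0=0 ⇒ 0

Ȟ^0 ≅ 0; Ȟ^1 ≅ 0; Ȟ^2 ≅ 0


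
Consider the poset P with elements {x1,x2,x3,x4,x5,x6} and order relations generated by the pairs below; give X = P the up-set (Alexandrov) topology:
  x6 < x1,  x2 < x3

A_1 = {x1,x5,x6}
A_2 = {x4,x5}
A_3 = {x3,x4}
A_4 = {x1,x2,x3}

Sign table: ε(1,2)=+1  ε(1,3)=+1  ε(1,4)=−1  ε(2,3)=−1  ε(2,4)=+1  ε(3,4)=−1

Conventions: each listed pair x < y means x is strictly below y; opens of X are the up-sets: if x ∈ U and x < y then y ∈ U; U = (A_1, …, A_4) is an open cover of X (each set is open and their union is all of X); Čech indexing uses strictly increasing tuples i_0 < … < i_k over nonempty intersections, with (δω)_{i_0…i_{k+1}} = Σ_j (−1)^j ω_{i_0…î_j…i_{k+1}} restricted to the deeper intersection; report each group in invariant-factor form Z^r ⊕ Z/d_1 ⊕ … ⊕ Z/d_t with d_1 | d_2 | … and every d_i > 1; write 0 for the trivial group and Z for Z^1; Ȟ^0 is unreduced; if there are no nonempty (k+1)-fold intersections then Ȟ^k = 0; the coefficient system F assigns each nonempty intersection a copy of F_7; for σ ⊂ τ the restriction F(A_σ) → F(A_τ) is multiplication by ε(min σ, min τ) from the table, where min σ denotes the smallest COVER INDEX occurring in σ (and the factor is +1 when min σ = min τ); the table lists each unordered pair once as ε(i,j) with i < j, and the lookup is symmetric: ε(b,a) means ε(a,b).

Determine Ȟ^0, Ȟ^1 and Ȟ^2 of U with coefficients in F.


nerve of the cover:
  A12={x5} A14={x1} A23={x4} A34={x3}
C dims 4,4; δ0: rk_F7 4
Ȟ^0 = (4 − 4) − 0 = 0, so Ȟ^0 ≅ 0
Ȟ^1 = (4 − 0) − 4 = 0, so Ȟ^1 ≅ 0
Ȟ^2 = (0 − 0) − 0 = 0, so Ȟ^2 ≅ 0

Ȟ^0(U;F) ≅ 0, Ȟ^1(U;F) ≅ 0 and Ȟ^2(U;F) ≅ 0


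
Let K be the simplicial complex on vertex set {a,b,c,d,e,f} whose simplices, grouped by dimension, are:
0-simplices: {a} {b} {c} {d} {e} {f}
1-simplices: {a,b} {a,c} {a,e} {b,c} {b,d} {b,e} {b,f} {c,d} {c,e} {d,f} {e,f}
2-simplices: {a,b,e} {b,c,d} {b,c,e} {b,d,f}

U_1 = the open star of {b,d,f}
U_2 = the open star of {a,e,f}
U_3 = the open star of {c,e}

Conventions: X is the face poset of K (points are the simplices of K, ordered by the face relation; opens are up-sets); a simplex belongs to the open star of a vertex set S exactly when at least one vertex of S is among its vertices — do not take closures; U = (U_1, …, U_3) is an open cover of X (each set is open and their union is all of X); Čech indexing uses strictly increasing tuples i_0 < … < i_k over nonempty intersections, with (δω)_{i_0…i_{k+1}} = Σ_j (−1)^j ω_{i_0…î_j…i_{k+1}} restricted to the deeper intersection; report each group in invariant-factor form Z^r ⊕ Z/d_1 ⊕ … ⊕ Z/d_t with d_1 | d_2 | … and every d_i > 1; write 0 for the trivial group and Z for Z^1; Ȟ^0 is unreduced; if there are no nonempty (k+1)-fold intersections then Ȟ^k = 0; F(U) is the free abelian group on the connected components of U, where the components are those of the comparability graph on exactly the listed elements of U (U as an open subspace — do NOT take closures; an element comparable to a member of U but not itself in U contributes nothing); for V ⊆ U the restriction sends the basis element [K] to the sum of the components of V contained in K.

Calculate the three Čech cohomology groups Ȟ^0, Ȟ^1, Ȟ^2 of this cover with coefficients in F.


nonempty intersections:
  U1={{b},{d},{f},{a,b},{b,c},{b,d},{b,e},{b,f},{c,d},{d,f},{e,f},{a,b,e},{b,c,d},{b,c,e},{b,d,f}} U2={{a},{e},{f},{a,b},{a,c},{a,e},{b,e},{b,f},{c,e},{d,f},{e,f},{a,b,e},{b,c,e},{b,d,f}} U3={{c},{e},{a,c},{a,e},{b,c},{b,e},{c,d},{c,e},{e,f},{a,b,e},{b,c,d},{b,c,e}}
  U12={{f},{a,b},{b,e},{b,f},{d,f},{e,f},{a,b,e},{b,c,e},{b,d,f}} U13={{b,c},{b,e},{c,d},{e,f},{a,b,e},{b,c,d},{b,c,e}} U23={{e},{a,c},{a,e},{b,e},{c,e},{e,f},{a,b,e},{b,c,e}}
  U123={{b,e},{e,f},{a,b,e},{b,c,e}}
components per intersection:
  U1: {{b},{d},{f},{a,b},{b,c},{b,d},{b,e},{b,f},{c,d},{d,f},{e,f},{a,b,e},{b,c,d},{b,c,e},{b,d,f}}
  U2: {{a},{e},{f},{a,b},{a,c},{a,e},{b,e},{b,f},{c,e},{d,f},{e,f},{a,b,e},{b,c,e},{b,d,f}}
  U3: {{c},{e},{a,c},{a,e},{b,c},{b,e},{c,d},{c,e},{e,f},{a,b,e},{b,c,d},{b,c,e}}
  U12: {{f},{b,f},{d,f},{e,f},{b,d,f}} {{a,b},{b,e},{a,b,e},{b,c,e}}
  U13: {{b,c},{b,e},{c,d},{a,b,e},{b,c,d},{b,c,e}} {{e,f}}
  U23: {{e},{a,e},{b,e},{c,e},{e,f},{a,b,e},{b,c,e}} {{a,c}}
  U123: {{b,e},{a,b,e},{b,c,e}} {{e,f}}
C dims 3,6,2; δ0: rk 2, SNF 1^2; δ1: rk 2, SNF 1^2
Ȟ^0: (3−2)−0=1 ⇒ Z
Ȟ^1: (6−2)−2=2 ⇒ Z^2
Ȟ^2: (2−0)−2=0 ⇒ 0

Ȟ^0 = Z, Ȟ^1 = Z^2, Ȟ^2 = 0


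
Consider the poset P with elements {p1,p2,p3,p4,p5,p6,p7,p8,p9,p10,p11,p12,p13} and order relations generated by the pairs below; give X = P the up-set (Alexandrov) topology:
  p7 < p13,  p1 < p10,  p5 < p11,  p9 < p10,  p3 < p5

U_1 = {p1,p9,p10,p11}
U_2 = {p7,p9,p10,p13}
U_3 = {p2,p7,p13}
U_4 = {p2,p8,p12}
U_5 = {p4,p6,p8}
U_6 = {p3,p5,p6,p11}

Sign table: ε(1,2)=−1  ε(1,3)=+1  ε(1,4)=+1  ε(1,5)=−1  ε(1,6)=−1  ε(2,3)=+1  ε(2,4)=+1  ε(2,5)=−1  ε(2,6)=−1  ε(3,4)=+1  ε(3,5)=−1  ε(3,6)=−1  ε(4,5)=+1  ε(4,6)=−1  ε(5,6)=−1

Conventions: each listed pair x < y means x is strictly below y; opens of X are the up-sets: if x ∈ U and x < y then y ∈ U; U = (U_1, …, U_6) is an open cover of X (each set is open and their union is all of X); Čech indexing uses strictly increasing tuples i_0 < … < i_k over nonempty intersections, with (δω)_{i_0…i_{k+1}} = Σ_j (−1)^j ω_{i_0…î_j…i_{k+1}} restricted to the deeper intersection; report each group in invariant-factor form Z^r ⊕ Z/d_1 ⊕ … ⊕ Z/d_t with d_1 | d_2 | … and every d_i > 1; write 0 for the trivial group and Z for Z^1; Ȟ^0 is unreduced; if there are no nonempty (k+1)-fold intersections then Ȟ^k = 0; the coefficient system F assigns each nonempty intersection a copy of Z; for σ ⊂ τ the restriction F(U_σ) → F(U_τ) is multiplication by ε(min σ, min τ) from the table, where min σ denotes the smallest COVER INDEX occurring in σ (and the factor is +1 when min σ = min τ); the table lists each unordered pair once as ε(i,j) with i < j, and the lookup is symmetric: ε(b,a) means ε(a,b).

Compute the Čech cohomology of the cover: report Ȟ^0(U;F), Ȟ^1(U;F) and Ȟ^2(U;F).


nonempty intersections:
  U12={p9,p10} U16={p11} U23={p7,p13} U34={p2} U45={p8} U56={p6}
C dims 6,6; δ0: rk 6, SNF 1^5·2
Ȟ^0: (6−6)−0=0 ⇒ 0
Ȟ^1: (6−0)−6=0 plus torsion [2] ⇒ Z/2
Ȟ^2: (0−0)−0=0 ⇒ 0

Ȟ^0 = 0, Ȟ^1 = Z/2 and Ȟ^2 = 0


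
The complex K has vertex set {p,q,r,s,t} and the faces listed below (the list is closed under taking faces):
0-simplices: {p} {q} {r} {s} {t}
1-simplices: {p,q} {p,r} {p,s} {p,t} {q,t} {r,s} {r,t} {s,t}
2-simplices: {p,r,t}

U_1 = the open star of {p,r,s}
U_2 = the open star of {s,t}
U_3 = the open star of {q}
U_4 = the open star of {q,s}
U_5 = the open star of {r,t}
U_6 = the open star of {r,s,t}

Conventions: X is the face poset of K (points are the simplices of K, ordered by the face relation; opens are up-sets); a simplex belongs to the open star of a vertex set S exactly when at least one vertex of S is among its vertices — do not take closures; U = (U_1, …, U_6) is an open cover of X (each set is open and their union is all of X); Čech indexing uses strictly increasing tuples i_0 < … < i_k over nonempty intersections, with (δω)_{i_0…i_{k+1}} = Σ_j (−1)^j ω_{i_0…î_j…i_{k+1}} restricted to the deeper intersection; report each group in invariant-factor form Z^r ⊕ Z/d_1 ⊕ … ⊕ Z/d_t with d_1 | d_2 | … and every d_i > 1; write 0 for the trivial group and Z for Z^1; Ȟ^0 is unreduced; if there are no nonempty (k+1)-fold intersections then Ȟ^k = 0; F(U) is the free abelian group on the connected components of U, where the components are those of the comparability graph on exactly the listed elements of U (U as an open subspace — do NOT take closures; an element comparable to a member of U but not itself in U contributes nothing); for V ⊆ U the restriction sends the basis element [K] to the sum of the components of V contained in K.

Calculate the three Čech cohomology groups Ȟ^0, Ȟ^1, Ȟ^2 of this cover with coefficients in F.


nerve of the cover:
  U1={{p},{r},{s},{p,q},{p,r},{p,s},{p,t},{r,s},{r,t},{s,t},{p,r,t}} U2={{s},{t},{p,s},{p,t},{q,t},{r,s},{r,t},{s,t},{p,r,t}} U3={{q},{p,q},{q,t}} U4={{q},{s},{p,q},{p,s},{q,t},{r,s},{s,t}} U5={{r},{t},{p,r},{p,t},{q,t},{r,s},{r,t},{s,t},{p,r,t}} U6={{r},{s},{t},{p,r},{p,s},{p,t},{q,t},{r,s},{r,t},{s,t},{p,r,t}}
  U12={{s},{p,s},{p,t},{r,s},{r,t},{s,t},{p,r,t}} U13={{p,q}} U14={{s},{p,q},{p,s},{r,s},{s,t}} U15={{r},{p,r},{p,t},{r,s},{r,t},{s,t},{p,r,t}} U16={{r},{s},{p,r},{p,s},{p,t},{r,s},{r,t},{s,t},{p,r,t}} U23={{q,t}} U24={{s},{p,s},{q,t},{r,s},{s,t}} U25={{t},{p,t},{q,t},{r,s},{r,t},{s,t},{p,r,t}} U26={{s},{t},{p,s},{p,t},{q,t},{r,s},{r,t},{s,t},{p,r,t}} U34={{q},{p,q},{q,t}} U35={{q,t}} U36={{q,t}} U45={{q,t},{r,s},{s,t}} U46={{s},{p,s},{q,t},{r,s},{s,t}} U56={{r},{t},{p,r},{p,t},{q,t},{r,s},{r,t},{s,t},{p,r,t}}
  U124={{s},{p,s},{r,s},{s,t}} U125={{p,t},{r,s},{r,t},{s,t},{p,r,t}} U126={{s},{p,s},{p,t},{r,s},{r,t},{s,t},{p,r,t}} U134={{p,q}} U145={{r,s},{s,t}} U146={{s},{p,s},{r,s},{s,t}} U156={{r},{p,r},{p,t},{r,s},{r,t},{s,t},{p,r,t}} U234={{q,t}} U235={{q,t}} U236={{q,t}} U245={{q,t},{r,s},{s,t}} U246={{s},{p,s},{q,t},{r,s},{s,t}} U256={{t},{p,t},{q,t},{r,s},{r,t},{s,t},{p,r,t}} U345={{q,t}} U346={{q,t}} U356={{q,t}} U456={{q,t},{r,s},{s,t}}
  U1245={{r,s},{s,t}} U1246={{s},{p,s},{r,s},{s,t}} U1256={{p,t},{r,s},{r,t},{s,t},{p,r,t}} U1456={{r,s},{s,t}} U2345={{q,t}} U2346={{q,t}} U2356={{q,t}} U2456={{q,t},{r,s},{s,t}} U3456={{q,t}}
  U12456={{r,s},{s,t}} U23456={{q,t}}
components per intersection:
  U1: {{p},{r},{s},{p,q},{p,r},{p,s},{p,t},{r,s},{r,t},{s,t},{p,r,t}}
  U2: {{s},{t},{p,s},{p,t},{q,t},{r,s},{r,t},{s,t},{p,r,t}}
  U3: {{q},{p,q},{q,t}}
  U4: {{q},{p,q},{q,t}} {{s},{p,s},{r,s},{s,t}}
  U5: {{r},{t},{p,r},{p,t},{q,t},{r,s},{r,t},{s,t},{p,r,t}}
  U6: {{r},{s},{t},{p,r},{p,s},{p,t},{q,t},{r,s},{r,t},{s,t},{p,r,t}}
  U12: {{s},{p,s},{r,s},{s,t}} {{p,t},{r,t},{p,r,t}}
  U13: {{p,q}}
  U14: {{s},{p,s},{r,s},{s,t}} {{p,q}}
  U15: {{r},{p,r},{p,t},{r,s},{r,t},{p,r,t}} {{s,t}}
  U16: {{r},{s},{p,r},{p,s},{p,t},{r,s},{r,t},{s,t},{p,r,t}}
  U23: {{q,t}}
  U24: {{s},{p,s},{r,s},{s,t}} {{q,t}}
  U25: {{t},{p,t},{q,t},{r,t},{s,t},{p,r,t}} {{r,s}}
  U26: {{s},{t},{p,s},{p,t},{q,t},{r,s},{r,t},{s,t},{p,r,t}}
  U34: {{q},{p,q},{q,t}}
  U35: {{q,t}}
  U36: {{q,t}}
  U45: {{q,t}} {{r,s}} {{s,t}}
  U46: {{s},{p,s},{r,s},{s,t}} {{q,t}}
  U56: {{r},{t},{p,r},{p,t},{q,t},{r,s},{r,t},{s,t},{p,r,t}}
  U124: {{s},{p,s},{r,s},{s,t}}
  U125: {{p,t},{r,t},{p,r,t}} {{r,s}} {{s,t}}
  U126: {{s},{p,s},{r,s},{s,t}} {{p,t},{r,t},{p,r,t}}
  U134: {{p,q}}
  U145: {{r,s}} {{s,t}}
  U146: {{s},{p,s},{r,s},{s,t}}
  U156: {{r},{p,r},{p,t},{r,s},{r,t},{p,r,t}} {{s,t}}
  U234: {{q,t}}
  U235: {{q,t}}
  U236: {{q,t}}
  U245: {{q,t}} {{r,s}} {{s,t}}
  U246: {{s},{p,s},{r,s},{s,t}} {{q,t}}
  U256: {{t},{p,t},{q,t},{r,t},{s,t},{p,r,t}} {{r,s}}
  U345: {{q,t}}
  U346: {{q,t}}
  U356: {{q,t}}
  U456: {{q,t}} {{r,s}} {{s,t}}
  U1245: {{r,s}} {{s,t}}
  U1246: {{s},{p,s},{r,s},{s,t}}
  U1256: {{p,t},{r,t},{p,r,t}} {{r,s}} {{s,t}}
  U1456: {{r,s}} {{s,t}}
  U2345: {{q,t}}
  U2346: {{q,t}}
  U2356: {{q,t}}
  U2456: {{q,t}} {{r,s}} {{s,t}}
  U3456: {{q,t}}
  U12456: {{r,s}} {{s,t}}
  U23456: {{q,t}}
C dims 7,23,28,15; δ0: rk 6, SNF 1^6; δ1: rk 16, SNF 1^16; δ2: rk 12, SNF 1^12
Ȟ^0 = (7 − 6) − 0 = 1, so Ȟ^0 ≅ Z
Ȟ^1 = (23 − 16) − 6 = 1, so Ȟ^1 ≅ Z
Ȟ^2 = (28 − 12) − 16 = 0, so Ȟ^2 ≅ 0

Ȟ^0 ≅ Z; Ȟ^1 ≅ Z; Ȟ^2 ≅ 0


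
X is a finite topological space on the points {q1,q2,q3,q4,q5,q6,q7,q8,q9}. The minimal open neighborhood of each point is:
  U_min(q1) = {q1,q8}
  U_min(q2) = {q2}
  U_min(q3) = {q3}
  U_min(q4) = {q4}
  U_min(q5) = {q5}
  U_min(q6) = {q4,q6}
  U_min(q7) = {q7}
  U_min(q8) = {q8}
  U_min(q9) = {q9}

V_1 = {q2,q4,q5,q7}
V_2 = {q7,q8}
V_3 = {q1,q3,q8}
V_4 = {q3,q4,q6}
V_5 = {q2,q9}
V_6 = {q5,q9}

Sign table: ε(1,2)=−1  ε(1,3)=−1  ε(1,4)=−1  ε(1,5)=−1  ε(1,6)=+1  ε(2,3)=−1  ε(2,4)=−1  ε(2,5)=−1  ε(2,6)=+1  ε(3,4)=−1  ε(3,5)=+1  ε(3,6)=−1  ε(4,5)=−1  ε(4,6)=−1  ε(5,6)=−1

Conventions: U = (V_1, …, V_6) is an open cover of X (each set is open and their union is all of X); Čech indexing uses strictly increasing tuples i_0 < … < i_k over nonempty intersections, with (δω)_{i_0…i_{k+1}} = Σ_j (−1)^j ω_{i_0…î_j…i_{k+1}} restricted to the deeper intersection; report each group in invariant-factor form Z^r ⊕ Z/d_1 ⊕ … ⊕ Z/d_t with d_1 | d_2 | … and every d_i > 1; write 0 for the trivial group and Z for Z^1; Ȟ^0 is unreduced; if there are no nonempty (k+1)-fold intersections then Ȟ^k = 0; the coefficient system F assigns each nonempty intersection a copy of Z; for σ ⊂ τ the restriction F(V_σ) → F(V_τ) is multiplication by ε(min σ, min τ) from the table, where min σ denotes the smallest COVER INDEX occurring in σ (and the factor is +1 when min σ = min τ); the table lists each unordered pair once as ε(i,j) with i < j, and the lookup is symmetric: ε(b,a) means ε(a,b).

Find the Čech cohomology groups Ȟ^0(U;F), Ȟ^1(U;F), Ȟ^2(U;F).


nerve of the cover:
  V12={q7} V14={q4} V15={q2} V16={q5} V23={q8} V34={q3} V56={q9}
C dims 6,7; δ0: rk 5, SNF 1^5
Ȟ^0 = (6 − 5) − 0 = 1, so Ȟ^0 ≅ Z
Ȟ^1 = (7 − 0) − 5 = 2, so Ȟ^1 ≅ Z^2
Ȟ^2 = (0 − 0) − 0 = 0, so Ȟ^2 ≅ 0

Ȟ^0 ≅ Z, Ȟ^1 ≅ Z^2 and Ȟ^2 ≅ 0
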